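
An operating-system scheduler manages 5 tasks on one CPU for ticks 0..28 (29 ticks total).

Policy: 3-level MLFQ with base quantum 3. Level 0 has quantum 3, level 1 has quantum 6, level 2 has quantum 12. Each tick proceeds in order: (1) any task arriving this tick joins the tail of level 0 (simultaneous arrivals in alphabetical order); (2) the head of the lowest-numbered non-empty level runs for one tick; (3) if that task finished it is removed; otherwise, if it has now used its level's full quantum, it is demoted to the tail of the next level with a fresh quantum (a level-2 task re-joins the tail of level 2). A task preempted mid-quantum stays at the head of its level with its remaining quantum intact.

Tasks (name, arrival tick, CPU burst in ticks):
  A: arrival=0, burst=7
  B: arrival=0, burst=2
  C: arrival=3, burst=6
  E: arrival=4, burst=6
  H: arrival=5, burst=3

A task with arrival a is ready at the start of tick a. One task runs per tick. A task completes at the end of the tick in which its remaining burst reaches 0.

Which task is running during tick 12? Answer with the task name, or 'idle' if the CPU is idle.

t=0: L0/L1/L2 = AB/-/- → run A
t=1: L0/L1/L2 = AB/-/- → run A
t=2: L0/L1/L2 = AB/-/- → run A
t=3: L0/L1/L2 = BC/A/- → run B
t=4: L0/L1/L2 = BCE/A/- → run B
t=5: L0/L1/L2 = CEH/A/- → run C
t=6: L0/L1/L2 = CEH/A/- → run C
t=7: L0/L1/L2 = CEH/A/- → run C
t=8: L0/L1/L2 = EH/AC/- → run E
t=9: L0/L1/L2 = EH/AC/- → run E
t=10: L0/L1/L2 = EH/AC/- → run E
t=11: L0/L1/L2 = H/ACE/- → run H
t=12: L0/L1/L2 = H/ACE/- → run H
t=13: L0/L1/L2 = H/ACE/- → run H
t=14: L0/L1/L2 = -/ACE/- → run A
t=15: L0/L1/L2 = -/ACE/- → run A
t=16: L0/L1/L2 = -/ACE/- → run A
t=17: L0/L1/L2 = -/ACE/- → run A
t=18: L0/L1/L2 = -/CE/- → run C
t=19: L0/L1/L2 = -/CE/- → run C
t=20: L0/L1/L2 = -/CE/- → run C
t=21: L0/L1/L2 = -/E/- → run E
t=22: L0/L1/L2 = -/E/- → run E
t=23: L0/L1/L2 = -/E/- → run E
t=24: (idle)
t=25: (idle)
t=26: (idle)
t=27: (idle)
t=28: (idle)

running at tick 12 = H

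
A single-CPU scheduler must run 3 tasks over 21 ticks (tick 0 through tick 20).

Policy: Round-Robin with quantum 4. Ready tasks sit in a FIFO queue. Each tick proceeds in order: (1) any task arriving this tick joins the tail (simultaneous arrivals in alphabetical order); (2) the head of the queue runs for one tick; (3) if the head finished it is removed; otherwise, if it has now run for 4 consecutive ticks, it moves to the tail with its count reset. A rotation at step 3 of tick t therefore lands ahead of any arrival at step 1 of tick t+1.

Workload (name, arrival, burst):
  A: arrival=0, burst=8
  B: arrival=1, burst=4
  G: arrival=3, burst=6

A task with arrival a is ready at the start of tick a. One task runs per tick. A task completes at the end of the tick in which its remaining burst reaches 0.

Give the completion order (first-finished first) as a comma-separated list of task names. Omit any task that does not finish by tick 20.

completion order = B, A, G

t=0: queue=[A] q_used=0 → run A
t=1: queue=[A,B] q_used=1 → run A
t=2: queue=[A,B] q_used=2 → run A
t=3: queue=[A,B,G] q_used=3 → run A
t=4: queue=[B,G,A] q_used=0 → run B
t=5: queue=[B,G,A] q_used=1 → run B
t=6: queue=[B,G,A] q_used=2 → run B
t=7: queue=[B,G,A] q_used=3 → run B
t=8: queue=[G,A] q_used=0 → run G
t=9: queue=[G,A] q_used=1 → run G
t=10: queue=[G,A] q_used=2 → run G
t=11: queue=[G,A] q_used=3 → run G
t=12: queue=[A,G] q_used=0 → run A
t=13: queue=[A,G] q_used=1 → run A
t=14: queue=[A,G] q_used=2 → run A
t=15: queue=[A,G] q_used=3 → run A
t=16: queue=[G] q_used=0 → run G
t=17: queue=[G] q_used=1 → run G
t=18: (idle)
t=19: (idle)
t=20: (idle)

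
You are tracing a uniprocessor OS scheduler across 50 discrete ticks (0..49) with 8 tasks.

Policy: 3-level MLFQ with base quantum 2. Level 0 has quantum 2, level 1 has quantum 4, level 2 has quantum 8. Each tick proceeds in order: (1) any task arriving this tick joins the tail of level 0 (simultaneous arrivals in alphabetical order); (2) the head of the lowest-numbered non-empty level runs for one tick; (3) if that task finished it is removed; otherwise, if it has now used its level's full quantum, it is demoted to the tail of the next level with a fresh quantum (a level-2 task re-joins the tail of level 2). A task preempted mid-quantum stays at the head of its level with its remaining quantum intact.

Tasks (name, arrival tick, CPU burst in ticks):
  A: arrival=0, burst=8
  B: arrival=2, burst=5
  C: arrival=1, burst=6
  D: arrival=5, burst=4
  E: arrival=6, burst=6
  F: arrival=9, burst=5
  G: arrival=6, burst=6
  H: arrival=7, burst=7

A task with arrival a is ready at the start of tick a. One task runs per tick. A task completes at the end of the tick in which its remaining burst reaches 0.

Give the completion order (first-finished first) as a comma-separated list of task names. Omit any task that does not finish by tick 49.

t=0: L0/L1/L2 = A/-/- → run A
t=1: L0/L1/L2 = AC/-/- → run A
t=2: L0/L1/L2 = CB/A/- → run C
t=3: L0/L1/L2 = CB/A/- → run C
t=4: L0/L1/L2 = B/AC/- → run B
t=5: L0/L1/L2 = BD/AC/- → run B
t=6: L0/L1/L2 = DEG/ACB/- → run D
t=7: L0/L1/L2 = DEGH/ACB/- → run D
t=8: L0/L1/L2 = EGH/ACBD/- → run E
t=9: L0/L1/L2 = EGHF/ACBD/- → run E
t=10: L0/L1/L2 = GHF/ACBDE/- → run G
t=11: L0/L1/L2 = GHF/ACBDE/- → run G
t=12: L0/L1/L2 = HF/ACBDEG/- → run H
t=13: L0/L1/L2 = HF/ACBDEG/- → run H
t=14: L0/L1/L2 = F/ACBDEGH/- → run F
t=15: L0/L1/L2 = F/ACBDEGH/- → run F
t=16: L0/L1/L2 = -/ACBDEGHF/- → run A
t=17: L0/L1/L2 = -/ACBDEGHF/- → run A
t=18: L0/L1/L2 = -/ACBDEGHF/- → run A
t=19: L0/L1/L2 = -/ACBDEGHF/- → run A
t=20: L0/L1/L2 = -/CBDEGHF/A → run C
t=21: L0/L1/L2 = -/CBDEGHF/A → run C
t=22: L0/L1/L2 = -/CBDEGHF/A → run C
t=23: L0/L1/L2 = -/CBDEGHF/A → run C
t=24: L0/L1/L2 = -/BDEGHF/A → run B
t=25: L0/L1/L2 = -/BDEGHF/A → run B
t=26: L0/L1/L2 = -/BDEGHF/A → run B
t=27: L0/L1/L2 = -/DEGHF/A → run D
t=28: L0/L1/L2 = -/DEGHF/A → run D
t=29: L0/L1/L2 = -/EGHF/A → run E
t=30: L0/L1/L2 = -/EGHF/A → run E
t=31: L0/L1/L2 = -/EGHF/A → run E
t=32: L0/L1/L2 = -/EGHF/A → run E
t=33: L0/L1/L2 = -/GHF/A → run G
t=34: L0/L1/L2 = -/GHF/A → run G
t=35: L0/L1/L2 = -/GHF/A → run G
t=36: L0/L1/L2 = -/GHF/A → run G
t=37: L0/L1/L2 = -/HF/A → run H
t=38: L0/L1/L2 = -/HF/A → run H
t=39: L0/L1/L2 = -/HF/A → run H
t=40: L0/L1/L2 = -/HF/A → run H
t=41: L0/L1/L2 = -/F/AH → run F
t=42: L0/L1/L2 = -/F/AH → run F
t=43: L0/L1/L2 = -/F/AH → run F
t=44: L0/L1/L2 = -/-/AH → run A
t=45: L0/L1/L2 = -/-/AH → run A
t=46: L0/L1/L2 = -/-/H → run H
t=47: (idle)
t=48: (idle)
t=49: (idle)

completion order = C, B, D, E, G, F, A, H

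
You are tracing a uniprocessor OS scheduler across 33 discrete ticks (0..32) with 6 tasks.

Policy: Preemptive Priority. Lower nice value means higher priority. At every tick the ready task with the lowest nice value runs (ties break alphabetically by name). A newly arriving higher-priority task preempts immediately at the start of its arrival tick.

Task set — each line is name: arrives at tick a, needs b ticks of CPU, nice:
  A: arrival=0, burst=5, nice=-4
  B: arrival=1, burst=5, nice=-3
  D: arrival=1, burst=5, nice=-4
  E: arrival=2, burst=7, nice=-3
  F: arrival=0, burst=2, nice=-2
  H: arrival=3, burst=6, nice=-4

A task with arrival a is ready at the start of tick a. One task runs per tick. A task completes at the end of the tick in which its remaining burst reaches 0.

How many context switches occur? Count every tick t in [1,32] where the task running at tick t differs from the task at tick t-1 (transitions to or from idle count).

context switches = 6

t=0: ready={A,F} → run A
t=1: ready={A,B,D,F} → run A
t=2: ready={A,B,D,E,F} → run A
t=3: ready={A,B,D,E,F,H} → run A
t=4: ready={A,B,D,E,F,H} → run A
t=5: ready={B,D,E,F,H} → run D
t=6: ready={B,D,E,F,H} → run D
t=7: ready={B,D,E,F,H} → run D
t=8: ready={B,D,E,F,H} → run D
t=9: ready={B,D,E,F,H} → run D
t=10: ready={B,E,F,H} → run H
t=11: ready={B,E,F,H} → run H
t=12: ready={B,E,F,H} → run H
t=13: ready={B,E,F,H} → run H
t=14: ready={B,E,F,H} → run H
t=15: ready={B,E,F,H} → run H
t=16: ready={B,E,F} → run B
t=17: ready={B,E,F} → run B
t=18: ready={B,E,F} → run B
t=19: ready={B,E,F} → run B
t=20: ready={B,E,F} → run B
t=21: ready={E,F} → run E
t=22: ready={E,F} → run E
t=23: ready={E,F} → run E
t=24: ready={E,F} → run E
t=25: ready={E,F} → run E
t=26: ready={E,F} → run E
t=27: ready={E,F} → run E
t=28: ready={F} → run F
t=29: ready={F} → run F
t=30: (idle)
t=31: (idle)
t=32: (idle)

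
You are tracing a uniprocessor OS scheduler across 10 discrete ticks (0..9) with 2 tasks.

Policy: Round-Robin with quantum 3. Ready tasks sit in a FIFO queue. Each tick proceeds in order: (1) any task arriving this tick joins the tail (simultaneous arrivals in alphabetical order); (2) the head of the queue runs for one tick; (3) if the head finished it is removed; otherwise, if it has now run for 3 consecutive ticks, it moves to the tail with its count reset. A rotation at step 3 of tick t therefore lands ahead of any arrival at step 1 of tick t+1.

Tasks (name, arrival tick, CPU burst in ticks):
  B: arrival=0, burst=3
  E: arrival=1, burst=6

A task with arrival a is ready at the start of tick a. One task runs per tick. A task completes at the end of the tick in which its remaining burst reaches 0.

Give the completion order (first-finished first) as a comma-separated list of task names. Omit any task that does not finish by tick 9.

t=0: queue=[B] q_used=0 → run B
t=1: queue=[B,E] q_used=1 → run B
t=2: queue=[B,E] q_used=2 → run B
t=3: queue=[E] q_used=0 → run E
t=4: queue=[E] q_used=1 → run E
t=5: queue=[E] q_used=2 → run E
t=6: queue=[E] q_used=0 → run E
t=7: queue=[E] q_used=1 → run E
t=8: queue=[E] q_used=2 → run E
t=9: (idle)

completion order = B, E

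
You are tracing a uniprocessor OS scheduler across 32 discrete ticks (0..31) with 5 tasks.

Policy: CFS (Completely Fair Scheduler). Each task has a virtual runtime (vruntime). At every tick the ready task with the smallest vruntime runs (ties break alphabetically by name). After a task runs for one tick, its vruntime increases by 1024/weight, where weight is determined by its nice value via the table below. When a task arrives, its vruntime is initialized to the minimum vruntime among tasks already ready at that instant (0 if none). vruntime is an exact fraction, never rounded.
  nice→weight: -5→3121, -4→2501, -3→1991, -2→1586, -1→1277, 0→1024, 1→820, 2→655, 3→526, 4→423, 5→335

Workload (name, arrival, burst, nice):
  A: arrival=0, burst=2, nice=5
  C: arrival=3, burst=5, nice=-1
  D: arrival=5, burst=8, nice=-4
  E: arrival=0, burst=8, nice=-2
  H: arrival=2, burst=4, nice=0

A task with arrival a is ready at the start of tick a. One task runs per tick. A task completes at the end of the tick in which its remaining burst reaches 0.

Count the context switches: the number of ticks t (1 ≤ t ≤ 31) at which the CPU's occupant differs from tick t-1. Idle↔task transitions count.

t=0: vr[A=0 E=0] → run A
t=1: vr[A=1024/335 E=0] → run E
t=2: vr[A=1024/335 E=512/793 H=512/793] → run E
t=3: vr[A=1024/335 C=512/793 E=1024/793 H=512/793] → run C
t=4: vr[A=1024/335 C=1465856/1012661 E=1024/793 H=512/793] → run H
t=5: vr[A=1024/335 C=1465856/1012661 D=1024/793 E=1024/793 H=1305/793] → run D
t=6: vr[A=1024/335 C=1465856/1012661 D=55296/32513 E=1024/793 H=1305/793] → run E
t=7: vr[A=1024/335 C=1465856/1012661 D=55296/32513 E=1536/793 H=1305/793] → run C
t=8: vr[A=1024/335 C=2277888/1012661 D=55296/32513 E=1536/793 H=1305/793] → run H
t=9: vr[A=1024/335 C=2277888/1012661 D=55296/32513 E=1536/793 H=2098/793] → run D
t=10: vr[A=1024/335 C=2277888/1012661 D=68608/32513 E=1536/793 H=2098/793] → run E
t=11: vr[A=1024/335 C=2277888/1012661 D=68608/32513 E=2048/793 H=2098/793] → run D
t=12: vr[A=1024/335 C=2277888/1012661 D=81920/32513 E=2048/793 H=2098/793] → run C
t=13: vr[A=1024/335 C=3089920/1012661 D=81920/32513 E=2048/793 H=2098/793] → run D
t=14: vr[A=1024/335 C=3089920/1012661 D=95232/32513 E=2048/793 H=2098/793] → run E
t=15: vr[A=1024/335 C=3089920/1012661 D=95232/32513 E=2560/793 H=2098/793] → run H
t=16: vr[A=1024/335 C=3089920/1012661 D=95232/32513 E=2560/793 H=2891/793] → run D
t=17: vr[A=1024/335 C=3089920/1012661 D=108544/32513 E=2560/793 H=2891/793] → run C
t=18: vr[A=1024/335 C=3901952/1012661 D=108544/32513 E=2560/793 H=2891/793] → run A
t=19: vr[C=3901952/1012661 D=108544/32513 E=2560/793 H=2891/793] → run E
t=20: vr[C=3901952/1012661 D=108544/32513 E=3072/793 H=2891/793] → run D
t=21: vr[C=3901952/1012661 D=121856/32513 E=3072/793 H=2891/793] → run H
t=22: vr[C=3901952/1012661 D=121856/32513 E=3072/793] → run D
t=23: vr[C=3901952/1012661 D=135168/32513 E=3072/793] → run C
t=24: vr[D=135168/32513 E=3072/793] → run E
t=25: vr[D=135168/32513 E=3584/793] → run D
t=26: vr[E=3584/793] → run E
t=27: (idle)
t=28: (idle)
t=29: (idle)
t=30: (idle)
t=31: (idle)

context switches = 26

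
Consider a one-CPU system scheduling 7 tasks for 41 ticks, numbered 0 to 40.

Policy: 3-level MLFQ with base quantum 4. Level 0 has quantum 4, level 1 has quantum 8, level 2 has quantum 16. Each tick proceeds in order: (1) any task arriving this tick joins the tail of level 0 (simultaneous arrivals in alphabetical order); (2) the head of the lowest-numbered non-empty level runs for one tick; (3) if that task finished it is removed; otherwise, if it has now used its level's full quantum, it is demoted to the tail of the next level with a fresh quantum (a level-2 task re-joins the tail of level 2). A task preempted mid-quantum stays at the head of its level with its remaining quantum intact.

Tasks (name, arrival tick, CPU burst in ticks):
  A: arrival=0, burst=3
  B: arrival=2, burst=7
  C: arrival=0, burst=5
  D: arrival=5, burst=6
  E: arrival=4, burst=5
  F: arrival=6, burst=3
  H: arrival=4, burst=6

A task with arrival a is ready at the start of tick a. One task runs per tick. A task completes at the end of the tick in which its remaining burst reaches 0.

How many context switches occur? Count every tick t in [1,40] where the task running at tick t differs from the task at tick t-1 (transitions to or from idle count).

t=0: L0/L1/L2 = AC/-/- → run A
t=1: L0/L1/L2 = AC/-/- → run A
t=2: L0/L1/L2 = ACB/-/- → run A
t=3: L0/L1/L2 = CB/-/- → run C
t=4: L0/L1/L2 = CBEH/-/- → run C
t=5: L0/L1/L2 = CBEHD/-/- → run C
t=6: L0/L1/L2 = CBEHDF/-/- → run C
t=7: L0/L1/L2 = BEHDF/C/- → run B
t=8: L0/L1/L2 = BEHDF/C/- → run B
t=9: L0/L1/L2 = BEHDF/C/- → run B
t=10: L0/L1/L2 = BEHDF/C/- → run B
t=11: L0/L1/L2 = EHDF/CB/- → run E
t=12: L0/L1/L2 = EHDF/CB/- → run E
t=13: L0/L1/L2 = EHDF/CB/- → run E
t=14: L0/L1/L2 = EHDF/CB/- → run E
t=15: L0/L1/L2 = HDF/CBE/- → run H
t=16: L0/L1/L2 = HDF/CBE/- → run H
t=17: L0/L1/L2 = HDF/CBE/- → run H
t=18: L0/L1/L2 = HDF/CBE/- → run H
t=19: L0/L1/L2 = DF/CBEH/- → run D
t=20: L0/L1/L2 = DF/CBEH/- → run D
t=21: L0/L1/L2 = DF/CBEH/- → run D
t=22: L0/L1/L2 = DF/CBEH/- → run D
t=23: L0/L1/L2 = F/CBEHD/- → run F
t=24: L0/L1/L2 = F/CBEHD/- → run F
t=25: L0/L1/L2 = F/CBEHD/- → run F
t=26: L0/L1/L2 = -/CBEHD/- → run C
t=27: L0/L1/L2 = -/BEHD/- → run B
t=28: L0/L1/L2 = -/BEHD/- → run B
t=29: L0/L1/L2 = -/BEHD/- → run B
t=30: L0/L1/L2 = -/EHD/- → run E
t=31: L0/L1/L2 = -/HD/- → run H
t=32: L0/L1/L2 = -/HD/- → run H
t=33: L0/L1/L2 = -/D/- → run D
t=34: L0/L1/L2 = -/D/- → run D
t=35: (idle)
t=36: (idle)
t=37: (idle)
t=38: (idle)
t=39: (idle)
t=40: (idle)

context switches = 12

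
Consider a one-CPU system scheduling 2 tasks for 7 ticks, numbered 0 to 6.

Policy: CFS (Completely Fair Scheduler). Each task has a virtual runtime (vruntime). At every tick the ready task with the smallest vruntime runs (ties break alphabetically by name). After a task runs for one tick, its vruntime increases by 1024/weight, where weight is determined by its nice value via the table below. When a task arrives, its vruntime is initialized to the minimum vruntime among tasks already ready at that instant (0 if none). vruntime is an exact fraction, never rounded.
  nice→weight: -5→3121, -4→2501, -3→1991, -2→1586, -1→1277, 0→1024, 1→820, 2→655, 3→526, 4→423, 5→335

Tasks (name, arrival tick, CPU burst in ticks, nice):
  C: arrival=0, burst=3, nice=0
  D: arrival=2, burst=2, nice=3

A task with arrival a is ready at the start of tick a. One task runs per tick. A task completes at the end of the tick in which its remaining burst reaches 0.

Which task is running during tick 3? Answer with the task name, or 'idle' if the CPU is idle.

running at tick 3 = D

t=0: vr[C=0] → run C
t=1: vr[C=1] → run C
t=2: vr[C=2 D=2] → run C
t=3: vr[D=2] → run D
t=4: vr[D=1038/263] → run D
t=5: (idle)
t=6: (idle)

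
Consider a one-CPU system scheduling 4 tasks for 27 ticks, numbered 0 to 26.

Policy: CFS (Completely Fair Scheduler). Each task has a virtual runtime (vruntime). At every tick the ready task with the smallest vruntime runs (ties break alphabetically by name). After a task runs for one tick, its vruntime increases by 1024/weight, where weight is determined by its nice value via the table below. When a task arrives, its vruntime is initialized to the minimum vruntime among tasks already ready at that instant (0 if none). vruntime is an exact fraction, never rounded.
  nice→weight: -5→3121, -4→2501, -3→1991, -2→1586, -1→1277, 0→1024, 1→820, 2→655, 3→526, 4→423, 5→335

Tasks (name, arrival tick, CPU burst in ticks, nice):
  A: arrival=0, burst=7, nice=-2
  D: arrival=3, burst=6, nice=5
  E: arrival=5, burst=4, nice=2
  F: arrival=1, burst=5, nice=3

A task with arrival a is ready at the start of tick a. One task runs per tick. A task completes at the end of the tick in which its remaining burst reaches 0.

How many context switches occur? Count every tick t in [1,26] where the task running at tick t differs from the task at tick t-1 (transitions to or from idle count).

t=0: vr[A=0] → run A
t=1: vr[A=512/793 F=512/793] → run A
t=2: vr[A=1024/793 F=512/793] → run F
t=3: vr[A=1024/793 D=1024/793 F=540672/208559] → run A
t=4: vr[A=1536/793 D=1024/793 F=540672/208559] → run D
t=5: vr[A=1536/793 D=1155072/265655 E=1536/793 F=540672/208559] → run A
t=6: vr[A=2048/793 D=1155072/265655 E=1536/793 F=540672/208559] → run E
t=7: vr[A=2048/793 D=1155072/265655 E=1818112/519415 F=540672/208559] → run A
t=8: vr[A=2560/793 D=1155072/265655 E=1818112/519415 F=540672/208559] → run F
t=9: vr[A=2560/793 D=1155072/265655 E=1818112/519415 F=946688/208559] → run A
t=10: vr[A=3072/793 D=1155072/265655 E=1818112/519415 F=946688/208559] → run E
t=11: vr[A=3072/793 D=1155072/265655 E=2630144/519415 F=946688/208559] → run A
t=12: vr[D=1155072/265655 E=2630144/519415 F=946688/208559] → run D
t=13: vr[D=1967104/265655 E=2630144/519415 F=946688/208559] → run F
t=14: vr[D=1967104/265655 E=2630144/519415 F=1352704/208559] → run E
t=15: vr[D=1967104/265655 E=3442176/519415 F=1352704/208559] → run F
t=16: vr[D=1967104/265655 E=3442176/519415 F=1758720/208559] → run E
t=17: vr[D=1967104/265655 F=1758720/208559] → run D
t=18: vr[D=2779136/265655 F=1758720/208559] → run F
t=19: vr[D=2779136/265655] → run D
t=20: vr[D=3591168/265655] → run D
t=21: vr[D=880640/53131] → run D
t=22: (idle)
t=23: (idle)
t=24: (idle)
t=25: (idle)
t=26: (idle)

context switches = 19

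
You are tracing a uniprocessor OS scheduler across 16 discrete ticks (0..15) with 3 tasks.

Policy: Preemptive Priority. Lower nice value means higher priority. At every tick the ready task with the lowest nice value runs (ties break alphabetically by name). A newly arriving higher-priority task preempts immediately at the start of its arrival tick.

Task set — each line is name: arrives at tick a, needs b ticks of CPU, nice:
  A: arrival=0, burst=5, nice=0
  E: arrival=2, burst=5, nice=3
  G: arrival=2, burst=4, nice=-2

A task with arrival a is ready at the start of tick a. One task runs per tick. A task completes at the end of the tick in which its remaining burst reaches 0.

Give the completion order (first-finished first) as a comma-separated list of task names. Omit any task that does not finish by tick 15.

t=0: ready={A} → run A
t=1: ready={A} → run A
t=2: ready={A,E,G} → run G
t=3: ready={A,E,G} → run G
t=4: ready={A,E,G} → run G
t=5: ready={A,E,G} → run G
t=6: ready={A,E} → run A
t=7: ready={A,E} → run A
t=8: ready={A,E} → run A
t=9: ready={E} → run E
t=10: ready={E} → run E
t=11: ready={E} → run E
t=12: ready={E} → run E
t=13: ready={E} → run E
t=14: (idle)
t=15: (idle)

completion order = G, A, E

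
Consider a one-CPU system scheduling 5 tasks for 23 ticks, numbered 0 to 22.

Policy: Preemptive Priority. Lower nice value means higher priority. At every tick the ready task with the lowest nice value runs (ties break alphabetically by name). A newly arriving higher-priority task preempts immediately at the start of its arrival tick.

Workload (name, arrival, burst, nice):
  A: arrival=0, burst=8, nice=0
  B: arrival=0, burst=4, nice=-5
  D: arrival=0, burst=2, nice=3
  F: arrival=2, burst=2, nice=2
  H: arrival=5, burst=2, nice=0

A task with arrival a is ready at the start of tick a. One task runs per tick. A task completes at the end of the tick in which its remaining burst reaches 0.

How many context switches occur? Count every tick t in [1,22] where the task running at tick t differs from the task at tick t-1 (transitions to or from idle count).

t=0: ready={A,B,D} → run B
t=1: ready={A,B,D} → run B
t=2: ready={A,B,D,F} → run B
t=3: ready={A,B,D,F} → run B
t=4: ready={A,D,F} → run A
t=5: ready={A,D,F,H} → run A
t=6: ready={A,D,F,H} → run A
t=7: ready={A,D,F,H} → run A
t=8: ready={A,D,F,H} → run A
t=9: ready={A,D,F,H} → run A
t=10: ready={A,D,F,H} → run A
t=11: ready={A,D,F,H} → run A
t=12: ready={D,F,H} → run H
t=13: ready={D,F,H} → run H
t=14: ready={D,F} → run F
t=15: ready={D,F} → run F
t=16: ready={D} → run D
t=17: ready={D} → run D
t=18: (idle)
t=19: (idle)
t=20: (idle)
t=21: (idle)
t=22: (idle)

context switches = 5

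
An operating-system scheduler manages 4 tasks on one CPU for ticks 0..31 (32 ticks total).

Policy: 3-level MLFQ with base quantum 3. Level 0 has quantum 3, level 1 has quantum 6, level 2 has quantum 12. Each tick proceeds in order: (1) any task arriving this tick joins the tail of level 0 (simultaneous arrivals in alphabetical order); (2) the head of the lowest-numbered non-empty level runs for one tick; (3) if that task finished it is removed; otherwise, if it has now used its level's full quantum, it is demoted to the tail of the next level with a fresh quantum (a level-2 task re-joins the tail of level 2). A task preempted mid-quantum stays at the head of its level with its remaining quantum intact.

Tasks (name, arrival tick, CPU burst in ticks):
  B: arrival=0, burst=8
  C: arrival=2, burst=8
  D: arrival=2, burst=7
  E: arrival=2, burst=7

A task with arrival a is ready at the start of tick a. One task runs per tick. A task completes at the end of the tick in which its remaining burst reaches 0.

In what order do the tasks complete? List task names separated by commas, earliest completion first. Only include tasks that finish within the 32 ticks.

t=0: L0/L1/L2 = B/-/- → run B
t=1: L0/L1/L2 = B/-/- → run B
t=2: L0/L1/L2 = BCDE/-/- → run B
t=3: L0/L1/L2 = CDE/B/- → run C
t=4: L0/L1/L2 = CDE/B/- → run C
t=5: L0/L1/L2 = CDE/B/- → run C
t=6: L0/L1/L2 = DE/BC/- → run D
t=7: L0/L1/L2 = DE/BC/- → run D
t=8: L0/L1/L2 = DE/BC/- → run D
t=9: L0/L1/L2 = E/BCD/- → run E
t=10: L0/L1/L2 = E/BCD/- → run E
t=11: L0/L1/L2 = E/BCD/- → run E
t=12: L0/L1/L2 = -/BCDE/- → run B
t=13: L0/L1/L2 = -/BCDE/- → run B
t=14: L0/L1/L2 = -/BCDE/- → run B
t=15: L0/L1/L2 = -/BCDE/- → run B
t=16: L0/L1/L2 = -/BCDE/- → run B
t=17: L0/L1/L2 = -/CDE/- → run C
t=18: L0/L1/L2 = -/CDE/- → run C
t=19: L0/L1/L2 = -/CDE/- → run C
t=20: L0/L1/L2 = -/CDE/- → run C
t=21: L0/L1/L2 = -/CDE/- → run C
t=22: L0/L1/L2 = -/DE/- → run D
t=23: L0/L1/L2 = -/DE/- → run D
t=24: L0/L1/L2 = -/DE/- → run D
t=25: L0/L1/L2 = -/DE/- → run D
t=26: L0/L1/L2 = -/E/- → run E
t=27: L0/L1/L2 = -/E/- → run E
t=28: L0/L1/L2 = -/E/- → run E
t=29: L0/L1/L2 = -/E/- → run E
t=30: (idle)
t=31: (idle)

completion order = B, C, D, E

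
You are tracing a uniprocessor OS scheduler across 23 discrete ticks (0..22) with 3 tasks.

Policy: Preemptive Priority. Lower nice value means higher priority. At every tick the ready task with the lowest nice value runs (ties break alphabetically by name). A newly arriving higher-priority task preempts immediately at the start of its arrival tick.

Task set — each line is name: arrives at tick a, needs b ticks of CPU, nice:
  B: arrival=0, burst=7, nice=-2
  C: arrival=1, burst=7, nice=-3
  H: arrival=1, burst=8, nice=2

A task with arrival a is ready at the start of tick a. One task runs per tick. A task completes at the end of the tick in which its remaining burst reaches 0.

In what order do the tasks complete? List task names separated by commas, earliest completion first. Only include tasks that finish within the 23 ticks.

t=0: ready={B} → run B
t=1: ready={B,C,H} → run C
t=2: ready={B,C,H} → run C
t=3: ready={B,C,H} → run C
t=4: ready={B,C,H} → run C
t=5: ready={B,C,H} → run C
t=6: ready={B,C,H} → run C
t=7: ready={B,C,H} → run C
t=8: ready={B,H} → run B
t=9: ready={B,H} → run B
t=10: ready={B,H} → run B
t=11: ready={B,H} → run B
t=12: ready={B,H} → run B
t=13: ready={B,H} → run B
t=14: ready={H} → run H
t=15: ready={H} → run H
t=16: ready={H} → run H
t=17: ready={H} → run H
t=18: ready={H} → run H
t=19: ready={H} → run H
t=20: ready={H} → run H
t=21: ready={H} → run H
t=22: (idle)

completion order = C, B, H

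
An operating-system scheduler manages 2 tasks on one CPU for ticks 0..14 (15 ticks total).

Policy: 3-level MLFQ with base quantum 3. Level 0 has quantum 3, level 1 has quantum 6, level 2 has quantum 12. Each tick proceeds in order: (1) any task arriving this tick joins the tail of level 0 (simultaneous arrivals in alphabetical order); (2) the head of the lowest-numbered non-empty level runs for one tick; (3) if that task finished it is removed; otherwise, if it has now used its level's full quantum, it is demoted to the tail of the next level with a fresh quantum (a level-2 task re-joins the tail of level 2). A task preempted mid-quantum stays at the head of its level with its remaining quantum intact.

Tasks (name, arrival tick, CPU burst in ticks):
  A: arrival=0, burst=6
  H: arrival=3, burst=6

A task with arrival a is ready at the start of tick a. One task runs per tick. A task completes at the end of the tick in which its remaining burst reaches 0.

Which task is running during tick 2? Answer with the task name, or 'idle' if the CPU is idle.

running at tick 2 = A

t=0: L0/L1/L2 = A/-/- → run A
t=1: L0/L1/L2 = A/-/- → run A
t=2: L0/L1/L2 = A/-/- → run A
t=3: L0/L1/L2 = H/A/- → run H
t=4: L0/L1/L2 = H/A/- → run H
t=5: L0/L1/L2 = H/A/- → run H
t=6: L0/L1/L2 = -/AH/- → run A
t=7: L0/L1/L2 = -/AH/- → run A
t=8: L0/L1/L2 = -/AH/- → run A
t=9: L0/L1/L2 = -/H/- → run H
t=10: L0/L1/L2 = -/H/- → run H
t=11: L0/L1/L2 = -/H/- → run H
t=12: (idle)
t=13: (idle)
t=14: (idle)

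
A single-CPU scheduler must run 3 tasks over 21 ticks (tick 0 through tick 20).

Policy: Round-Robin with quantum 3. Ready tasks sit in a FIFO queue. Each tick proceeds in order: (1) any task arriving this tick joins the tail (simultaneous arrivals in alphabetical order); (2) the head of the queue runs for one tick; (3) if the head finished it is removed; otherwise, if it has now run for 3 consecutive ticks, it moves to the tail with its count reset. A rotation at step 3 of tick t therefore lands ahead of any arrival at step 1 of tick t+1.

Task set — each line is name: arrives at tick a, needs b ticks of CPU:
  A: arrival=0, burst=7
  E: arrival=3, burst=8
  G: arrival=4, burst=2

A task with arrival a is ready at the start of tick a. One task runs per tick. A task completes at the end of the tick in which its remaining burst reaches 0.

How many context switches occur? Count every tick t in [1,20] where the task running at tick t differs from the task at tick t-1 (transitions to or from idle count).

t=0: queue=[A] q_used=0 → run A
t=1: queue=[A] q_used=1 → run A
t=2: queue=[A] q_used=2 → run A
t=3: queue=[A,E] q_used=0 → run A
t=4: queue=[A,E,G] q_used=1 → run A
t=5: queue=[A,E,G] q_used=2 → run A
t=6: queue=[E,G,A] q_used=0 → run E
t=7: queue=[E,G,A] q_used=1 → run E
t=8: queue=[E,G,A] q_used=2 → run E
t=9: queue=[G,A,E] q_used=0 → run G
t=10: queue=[G,A,E] q_used=1 → run G
t=11: queue=[A,E] q_used=0 → run A
t=12: queue=[E] q_used=0 → run E
t=13: queue=[E] q_used=1 → run E
t=14: queue=[E] q_used=2 → run E
t=15: queue=[E] q_used=0 → run E
t=16: queue=[E] q_used=1 → run E
t=17: (idle)
t=18: (idle)
t=19: (idle)
t=20: (idle)

context switches = 5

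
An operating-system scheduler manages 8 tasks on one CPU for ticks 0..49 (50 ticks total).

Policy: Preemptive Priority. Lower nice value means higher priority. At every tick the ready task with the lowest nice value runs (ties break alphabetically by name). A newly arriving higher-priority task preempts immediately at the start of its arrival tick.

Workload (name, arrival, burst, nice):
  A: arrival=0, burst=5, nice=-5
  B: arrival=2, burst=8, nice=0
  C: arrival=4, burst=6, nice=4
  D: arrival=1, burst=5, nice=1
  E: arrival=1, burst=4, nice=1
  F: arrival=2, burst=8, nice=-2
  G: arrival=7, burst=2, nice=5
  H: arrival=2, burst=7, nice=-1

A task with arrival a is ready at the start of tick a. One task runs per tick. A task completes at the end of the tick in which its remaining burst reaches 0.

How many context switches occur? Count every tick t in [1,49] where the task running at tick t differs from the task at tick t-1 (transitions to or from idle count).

context switches = 8

t=0: ready={A} → run A
t=1: ready={A,D,E} → run A
t=2: ready={A,B,D,E,F,H} → run A
t=3: ready={A,B,D,E,F,H} → run A
t=4: ready={A,B,C,D,E,F,H} → run A
t=5: ready={B,C,D,E,F,H} → run F
t=6: ready={B,C,D,E,F,H} → run F
t=7: ready={B,C,D,E,F,G,H} → run F
t=8: ready={B,C,D,E,F,G,H} → run F
t=9: ready={B,C,D,E,F,G,H} → run F
t=10: ready={B,C,D,E,F,G,H} → run F
t=11: ready={B,C,D,E,F,G,H} → run F
t=12: ready={B,C,D,E,F,G,H} → run F
t=13: ready={B,C,D,E,G,H} → run H
t=14: ready={B,C,D,E,G,H} → run H
t=15: ready={B,C,D,E,G,H} → run H
t=16: ready={B,C,D,E,G,H} → run H
t=17: ready={B,C,D,E,G,H} → run H
t=18: ready={B,C,D,E,G,H} → run H
t=19: ready={B,C,D,E,G,H} → run H
t=20: ready={B,C,D,E,G} → run B
t=21: ready={B,C,D,E,G} → run B
t=22: ready={B,C,D,E,G} → run B
t=23: ready={B,C,D,E,G} → run B
t=24: ready={B,C,D,E,G} → run B
t=25: ready={B,C,D,E,G} → run B
t=26: ready={B,C,D,E,G} → run B
t=27: ready={B,C,D,E,G} → run B
t=28: ready={C,D,E,G} → run D
t=29: ready={C,D,E,G} → run D
t=30: ready={C,D,E,G} → run D
t=31: ready={C,D,E,G} → run D
t=32: ready={C,D,E,G} → run D
t=33: ready={C,E,G} → run E
t=34: ready={C,E,G} → run E
t=35: ready={C,E,G} → run E
t=36: ready={C,E,G} → run E
t=37: ready={C,G} → run C
t=38: ready={C,G} → run C
t=39: ready={C,G} → run C
t=40: ready={C,G} → run C
t=41: ready={C,G} → run C
t=42: ready={C,G} → run C
t=43: ready={G} → run G
t=44: ready={G} → run G
t=45: (idle)
t=46: (idle)
t=47: (idle)
t=48: (idle)
t=49: (idle)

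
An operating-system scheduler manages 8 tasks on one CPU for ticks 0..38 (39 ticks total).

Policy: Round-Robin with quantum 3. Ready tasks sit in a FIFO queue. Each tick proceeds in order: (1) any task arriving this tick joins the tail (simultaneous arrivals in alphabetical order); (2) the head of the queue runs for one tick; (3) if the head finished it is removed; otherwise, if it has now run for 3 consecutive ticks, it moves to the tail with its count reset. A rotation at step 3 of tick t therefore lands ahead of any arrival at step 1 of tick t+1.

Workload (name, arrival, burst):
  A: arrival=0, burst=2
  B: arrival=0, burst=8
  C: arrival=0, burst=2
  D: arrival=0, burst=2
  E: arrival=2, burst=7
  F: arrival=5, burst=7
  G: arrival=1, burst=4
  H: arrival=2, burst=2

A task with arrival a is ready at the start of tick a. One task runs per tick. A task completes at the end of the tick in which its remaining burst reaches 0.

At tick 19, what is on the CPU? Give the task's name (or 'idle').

running at tick 19 = B

t=0: queue=[A,B,C,D] q_used=0 → run A
t=1: queue=[A,B,C,D,G] q_used=1 → run A
t=2: queue=[B,C,D,G,E,H] q_used=0 → run B
t=3: queue=[B,C,D,G,E,H] q_used=1 → run B
t=4: queue=[B,C,D,G,E,H] q_used=2 → run B
t=5: queue=[C,D,G,E,H,B,F] q_used=0 → run C
t=6: queue=[C,D,G,E,H,B,F] q_used=1 → run C
t=7: queue=[D,G,E,H,B,F] q_used=0 → run D
t=8: queue=[D,G,E,H,B,F] q_used=1 → run D
t=9: queue=[G,E,H,B,F] q_used=0 → run G
t=10: queue=[G,E,H,B,F] q_used=1 → run G
t=11: queue=[G,E,H,B,F] q_used=2 → run G
t=12: queue=[E,H,B,F,G] q_used=0 → run E
t=13: queue=[E,H,B,F,G] q_used=1 → run E
t=14: queue=[E,H,B,F,G] q_used=2 → run E
t=15: queue=[H,B,F,G,E] q_used=0 → run H
t=16: queue=[H,B,F,G,E] q_used=1 → run H
t=17: queue=[B,F,G,E] q_used=0 → run B
t=18: queue=[B,F,G,E] q_used=1 → run B
t=19: queue=[B,F,G,E] q_used=2 → run B
t=20: queue=[F,G,E,B] q_used=0 → run F
t=21: queue=[F,G,E,B] q_used=1 → run F
t=22: queue=[F,G,E,B] q_used=2 → run F
t=23: queue=[G,E,B,F] q_used=0 → run G
t=24: queue=[E,B,F] q_used=0 → run E
t=25: queue=[E,B,F] q_used=1 → run E
t=26: queue=[E,B,F] q_used=2 → run E
t=27: queue=[B,F,E] q_used=0 → run B
t=28: queue=[B,F,E] q_used=1 → run B
t=29: queue=[F,E] q_used=0 → run F
t=30: queue=[F,E] q_used=1 → run F
t=31: queue=[F,E] q_used=2 → run F
t=32: queue=[E,F] q_used=0 → run E
t=33: queue=[F] q_used=0 → run F
t=34: (idle)
t=35: (idle)
t=36: (idle)
t=37: (idle)
t=38: (idle)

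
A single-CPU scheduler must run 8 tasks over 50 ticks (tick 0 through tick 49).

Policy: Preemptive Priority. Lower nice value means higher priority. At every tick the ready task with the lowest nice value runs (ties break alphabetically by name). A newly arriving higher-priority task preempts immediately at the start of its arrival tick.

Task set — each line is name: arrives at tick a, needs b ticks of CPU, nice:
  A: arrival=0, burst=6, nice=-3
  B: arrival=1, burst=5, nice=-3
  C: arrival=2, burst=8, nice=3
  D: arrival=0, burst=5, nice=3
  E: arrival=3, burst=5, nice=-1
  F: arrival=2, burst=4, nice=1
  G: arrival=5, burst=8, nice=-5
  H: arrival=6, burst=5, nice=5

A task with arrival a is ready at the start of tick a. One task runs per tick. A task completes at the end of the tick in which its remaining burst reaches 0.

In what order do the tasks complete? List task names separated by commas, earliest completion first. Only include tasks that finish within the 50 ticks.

t=0: ready={A,D} → run A
t=1: ready={A,B,D} → run A
t=2: ready={A,B,C,D,F} → run A
t=3: ready={A,B,C,D,E,F} → run A
t=4: ready={A,B,C,D,E,F} → run A
t=5: ready={A,B,C,D,E,F,G} → run G
t=6: ready={A,B,C,D,E,F,G,H} → run G
t=7: ready={A,B,C,D,E,F,G,H} → run G
t=8: ready={A,B,C,D,E,F,G,H} → run G
t=9: ready={A,B,C,D,E,F,G,H} → run G
t=10: ready={A,B,C,D,E,F,G,H} → run G
t=11: ready={A,B,C,D,E,F,G,H} → run G
t=12: ready={A,B,C,D,E,F,G,H} → run G
t=13: ready={A,B,C,D,E,F,H} → run A
t=14: ready={B,C,D,E,F,H} → run B
t=15: ready={B,C,D,E,F,H} → run B
t=16: ready={B,C,D,E,F,H} → run B
t=17: ready={B,C,D,E,F,H} → run B
t=18: ready={B,C,D,E,F,H} → run B
t=19: ready={C,D,E,F,H} → run E
t=20: ready={C,D,E,F,H} → run E
t=21: ready={C,D,E,F,H} → run E
t=22: ready={C,D,E,F,H} → run E
t=23: ready={C,D,E,F,H} → run E
t=24: ready={C,D,F,H} → run F
t=25: ready={C,D,F,H} → run F
t=26: ready={C,D,F,H} → run F
t=27: ready={C,D,F,H} → run F
t=28: ready={C,D,H} → run C
t=29: ready={C,D,H} → run C
t=30: ready={C,D,H} → run C
t=31: ready={C,D,H} → run C
t=32: ready={C,D,H} → run C
t=33: ready={C,D,H} → run C
t=34: ready={C,D,H} → run C
t=35: ready={C,D,H} → run C
t=36: ready={D,H} → run D
t=37: ready={D,H} → run D
t=38: ready={D,H} → run D
t=39: ready={D,H} → run D
t=40: ready={D,H} → run D
t=41: ready={H} → run H
t=42: ready={H} → run H
t=43: ready={H} → run H
t=44: ready={H} → run H
t=45: ready={H} → run H
t=46: (idle)
t=47: (idle)
t=48: (idle)
t=49: (idle)

completion order = G, A, B, E, F, C, D, H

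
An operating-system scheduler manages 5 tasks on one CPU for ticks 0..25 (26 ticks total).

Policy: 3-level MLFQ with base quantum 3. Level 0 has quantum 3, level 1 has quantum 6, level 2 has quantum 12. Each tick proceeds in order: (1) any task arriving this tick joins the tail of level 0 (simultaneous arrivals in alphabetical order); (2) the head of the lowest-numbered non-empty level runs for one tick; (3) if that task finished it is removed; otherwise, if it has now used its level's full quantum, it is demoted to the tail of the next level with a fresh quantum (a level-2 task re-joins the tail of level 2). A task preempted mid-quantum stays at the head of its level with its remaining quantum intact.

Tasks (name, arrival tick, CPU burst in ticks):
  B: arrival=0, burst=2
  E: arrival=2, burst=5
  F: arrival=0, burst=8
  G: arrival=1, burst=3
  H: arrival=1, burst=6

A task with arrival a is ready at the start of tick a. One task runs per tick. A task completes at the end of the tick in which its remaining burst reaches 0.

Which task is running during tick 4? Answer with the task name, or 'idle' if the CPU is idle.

running at tick 4 = F

t=0: L0/L1/L2 = BF/-/- → run B
t=1: L0/L1/L2 = BFGH/-/- → run B
t=2: L0/L1/L2 = FGHE/-/- → run F
t=3: L0/L1/L2 = FGHE/-/- → run F
t=4: L0/L1/L2 = FGHE/-/- → run F
t=5: L0/L1/L2 = GHE/F/- → run G
t=6: L0/L1/L2 = GHE/F/- → run G
t=7: L0/L1/L2 = GHE/F/- → run G
t=8: L0/L1/L2 = HE/F/- → run H
t=9: L0/L1/L2 = HE/F/- → run H
t=10: L0/L1/L2 = HE/F/- → run H
t=11: L0/L1/L2 = E/FH/- → run E
t=12: L0/L1/L2 = E/FH/- → run E
t=13: L0/L1/L2 = E/FH/- → run E
t=14: L0/L1/L2 = -/FHE/- → run F
t=15: L0/L1/L2 = -/FHE/- → run F
t=16: L0/L1/L2 = -/FHE/- → run F
t=17: L0/L1/L2 = -/FHE/- → run F
t=18: L0/L1/L2 = -/FHE/- → run F
t=19: L0/L1/L2 = -/HE/- → run H
t=20: L0/L1/L2 = -/HE/- → run H
t=21: L0/L1/L2 = -/HE/- → run H
t=22: L0/L1/L2 = -/E/- → run E
t=23: L0/L1/L2 = -/E/- → run E
t=24: (idle)
t=25: (idle)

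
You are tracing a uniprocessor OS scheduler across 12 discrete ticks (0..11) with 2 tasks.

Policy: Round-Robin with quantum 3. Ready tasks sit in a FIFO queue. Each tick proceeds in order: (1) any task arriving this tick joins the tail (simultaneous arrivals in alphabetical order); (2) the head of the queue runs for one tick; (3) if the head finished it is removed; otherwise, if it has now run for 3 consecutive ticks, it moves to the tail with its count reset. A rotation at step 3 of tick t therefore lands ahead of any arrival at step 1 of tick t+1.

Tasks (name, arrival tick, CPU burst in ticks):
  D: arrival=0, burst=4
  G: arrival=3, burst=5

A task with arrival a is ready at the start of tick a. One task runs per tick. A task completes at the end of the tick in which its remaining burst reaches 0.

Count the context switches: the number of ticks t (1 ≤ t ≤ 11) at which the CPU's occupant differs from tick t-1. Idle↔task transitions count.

t=0: queue=[D] q_used=0 → run D
t=1: queue=[D] q_used=1 → run D
t=2: queue=[D] q_used=2 → run D
t=3: queue=[D,G] q_used=0 → run D
t=4: queue=[G] q_used=0 → run G
t=5: queue=[G] q_used=1 → run G
t=6: queue=[G] q_used=2 → run G
t=7: queue=[G] q_used=0 → run G
t=8: queue=[G] q_used=1 → run G
t=9: (idle)
t=10: (idle)
t=11: (idle)

context switches = 2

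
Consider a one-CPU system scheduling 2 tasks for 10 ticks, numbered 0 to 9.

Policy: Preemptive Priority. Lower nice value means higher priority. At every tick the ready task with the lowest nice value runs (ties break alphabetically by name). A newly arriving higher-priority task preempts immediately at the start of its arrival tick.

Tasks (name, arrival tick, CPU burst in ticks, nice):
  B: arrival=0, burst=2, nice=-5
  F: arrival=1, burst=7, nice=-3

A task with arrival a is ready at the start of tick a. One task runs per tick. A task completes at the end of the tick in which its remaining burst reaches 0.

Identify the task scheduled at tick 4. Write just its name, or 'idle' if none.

running at tick 4 = F

t=0: ready={B} → run B
t=1: ready={B,F} → run B
t=2: ready={F} → run F
t=3: ready={F} → run F
t=4: ready={F} → run F
t=5: ready={F} → run F
t=6: ready={F} → run F
t=7: ready={F} → run F
t=8: ready={F} → run F
t=9: (idle)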